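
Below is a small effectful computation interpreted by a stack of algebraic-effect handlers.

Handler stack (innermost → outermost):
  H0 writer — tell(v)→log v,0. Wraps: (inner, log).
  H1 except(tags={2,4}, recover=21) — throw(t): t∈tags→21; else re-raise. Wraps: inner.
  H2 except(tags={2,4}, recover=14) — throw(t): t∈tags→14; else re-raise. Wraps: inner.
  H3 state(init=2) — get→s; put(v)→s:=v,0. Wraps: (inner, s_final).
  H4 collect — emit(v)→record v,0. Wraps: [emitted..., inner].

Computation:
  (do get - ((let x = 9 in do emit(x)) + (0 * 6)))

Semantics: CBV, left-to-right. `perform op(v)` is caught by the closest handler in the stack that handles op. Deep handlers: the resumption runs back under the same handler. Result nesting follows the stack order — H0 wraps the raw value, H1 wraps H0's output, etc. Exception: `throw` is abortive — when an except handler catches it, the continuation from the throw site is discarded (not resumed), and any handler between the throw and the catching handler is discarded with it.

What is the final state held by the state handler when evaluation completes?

Step-by-step:
get @ H3 ⇒ 2
emit(9) @ H4 ⇒ out+=9
H0 returns (2, ())
H1 returns (2, ())
H2 returns (2, ())
H3 returns ((2, ()), 2)
H4 returns [9, ((2, ()), 2)]
= [9, ((2, ()), 2)]

Answer: 2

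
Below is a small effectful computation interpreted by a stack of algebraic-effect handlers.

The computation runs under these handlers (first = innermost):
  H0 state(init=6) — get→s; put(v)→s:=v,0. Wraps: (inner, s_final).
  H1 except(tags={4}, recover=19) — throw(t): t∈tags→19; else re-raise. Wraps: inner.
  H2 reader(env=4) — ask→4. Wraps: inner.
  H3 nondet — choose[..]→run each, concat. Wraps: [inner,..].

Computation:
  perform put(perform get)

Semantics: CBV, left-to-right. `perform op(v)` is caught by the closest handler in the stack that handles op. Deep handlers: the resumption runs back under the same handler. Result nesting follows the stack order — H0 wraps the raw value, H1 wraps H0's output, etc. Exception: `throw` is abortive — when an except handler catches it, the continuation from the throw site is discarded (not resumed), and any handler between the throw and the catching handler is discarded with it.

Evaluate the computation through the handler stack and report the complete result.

Working:
get @ H0 ⇒ 6
put(6) @ H0 ⇒ s:=6
H0 returns (0, 6)
H1 returns (0, 6)
H2 returns (0, 6)
H3 returns [(0, 6)]
= [(0, 6)]

Answer: [(0, 6)]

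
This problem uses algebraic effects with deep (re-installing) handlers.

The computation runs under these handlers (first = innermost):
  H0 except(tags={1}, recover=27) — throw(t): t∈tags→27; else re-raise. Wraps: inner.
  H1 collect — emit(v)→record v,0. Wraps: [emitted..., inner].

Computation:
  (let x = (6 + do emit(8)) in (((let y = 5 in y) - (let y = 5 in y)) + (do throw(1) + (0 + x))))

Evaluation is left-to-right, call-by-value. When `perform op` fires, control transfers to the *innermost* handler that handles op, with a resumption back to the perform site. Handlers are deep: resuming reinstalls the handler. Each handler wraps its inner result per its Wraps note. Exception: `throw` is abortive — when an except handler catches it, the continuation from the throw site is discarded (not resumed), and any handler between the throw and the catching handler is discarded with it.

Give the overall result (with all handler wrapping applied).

Working:
emit(8) @ H1 ⇒ out+=8
throw(1) @ H0 caught ⇒ 27
H1 returns [8, 27]
= [8, 27]

Answer: [8, 27]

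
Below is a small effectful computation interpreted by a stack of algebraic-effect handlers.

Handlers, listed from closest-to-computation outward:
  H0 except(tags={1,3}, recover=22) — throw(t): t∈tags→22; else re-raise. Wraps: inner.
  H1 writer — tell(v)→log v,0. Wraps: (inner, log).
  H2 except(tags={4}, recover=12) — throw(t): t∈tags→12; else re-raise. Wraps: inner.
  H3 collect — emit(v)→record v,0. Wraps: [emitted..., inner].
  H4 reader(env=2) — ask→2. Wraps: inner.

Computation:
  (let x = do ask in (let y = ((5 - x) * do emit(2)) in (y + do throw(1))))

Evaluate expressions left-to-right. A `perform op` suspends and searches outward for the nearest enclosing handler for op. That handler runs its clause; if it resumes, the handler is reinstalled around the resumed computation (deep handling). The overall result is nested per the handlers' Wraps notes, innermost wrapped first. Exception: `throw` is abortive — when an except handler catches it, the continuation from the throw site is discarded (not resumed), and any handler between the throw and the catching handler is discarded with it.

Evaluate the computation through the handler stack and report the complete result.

Answer: [2, (22, ())]

Evaluation trace:
ask @ H4 ⇒ 2
emit(2) @ H3 ⇒ out+=2
throw(1) @ H0 caught ⇒ 22
H1 returns (22, ())
H2 returns (22, ())
H3 returns [2, (22, ())]
H4 returns [2, (22, ())]
= [2, (22, ())]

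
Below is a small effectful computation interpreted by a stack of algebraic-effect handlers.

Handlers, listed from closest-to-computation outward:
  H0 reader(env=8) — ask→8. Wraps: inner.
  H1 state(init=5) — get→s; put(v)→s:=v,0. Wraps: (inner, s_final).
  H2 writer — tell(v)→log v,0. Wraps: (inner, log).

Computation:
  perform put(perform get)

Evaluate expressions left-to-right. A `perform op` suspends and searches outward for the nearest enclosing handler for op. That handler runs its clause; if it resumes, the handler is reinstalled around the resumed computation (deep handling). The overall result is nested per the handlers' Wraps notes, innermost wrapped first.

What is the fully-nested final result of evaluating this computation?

Answer: ((0, 5), ())

Evaluation trace:
get @ H1 ⇒ 5
put(5) @ H1 ⇒ s:=5
H0 returns 0
H1 returns (0, 5)
H2 returns ((0, 5), ())
= ((0, 5), ())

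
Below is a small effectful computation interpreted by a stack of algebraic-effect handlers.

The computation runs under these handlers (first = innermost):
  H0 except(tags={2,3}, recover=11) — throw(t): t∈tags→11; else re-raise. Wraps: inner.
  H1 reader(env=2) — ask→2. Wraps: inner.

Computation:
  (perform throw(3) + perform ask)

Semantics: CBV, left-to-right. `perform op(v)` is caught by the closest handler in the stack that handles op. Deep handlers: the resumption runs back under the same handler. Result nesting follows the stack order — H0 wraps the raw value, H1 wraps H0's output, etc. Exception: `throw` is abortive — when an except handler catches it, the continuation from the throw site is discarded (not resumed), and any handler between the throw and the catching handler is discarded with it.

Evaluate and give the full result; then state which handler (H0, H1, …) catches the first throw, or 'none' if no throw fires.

Step-by-step:
throw(3) @ H0 caught ⇒ 11
H1 returns 11
= 11

Answer: 11 ; first throw caught by: H0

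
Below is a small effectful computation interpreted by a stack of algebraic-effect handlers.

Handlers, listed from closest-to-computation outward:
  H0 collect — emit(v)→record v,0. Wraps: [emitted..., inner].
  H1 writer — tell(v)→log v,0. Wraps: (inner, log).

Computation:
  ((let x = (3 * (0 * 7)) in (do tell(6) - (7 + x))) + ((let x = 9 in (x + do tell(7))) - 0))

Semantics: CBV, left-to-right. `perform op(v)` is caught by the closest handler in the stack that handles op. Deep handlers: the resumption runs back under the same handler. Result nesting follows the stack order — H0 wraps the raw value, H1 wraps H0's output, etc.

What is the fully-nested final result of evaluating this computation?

Working:
tell(6) @ H1 ⇒ log+=6
tell(7) @ H1 ⇒ log+=7
H0 returns [2]
H1 returns ([2], (6, 7))
= ([2], (6, 7))

Answer: ([2], (6, 7))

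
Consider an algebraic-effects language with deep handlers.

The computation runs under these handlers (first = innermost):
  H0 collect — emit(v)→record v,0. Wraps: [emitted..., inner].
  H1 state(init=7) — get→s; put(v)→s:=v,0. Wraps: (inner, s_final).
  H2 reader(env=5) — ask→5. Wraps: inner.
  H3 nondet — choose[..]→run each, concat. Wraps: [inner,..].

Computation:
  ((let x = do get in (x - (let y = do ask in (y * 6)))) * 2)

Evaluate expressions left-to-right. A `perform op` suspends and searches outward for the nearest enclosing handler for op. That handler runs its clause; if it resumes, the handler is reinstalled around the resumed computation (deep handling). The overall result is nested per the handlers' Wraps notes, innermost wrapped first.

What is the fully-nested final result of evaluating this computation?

Answer: [([-46], 7)]

Step-by-step:
get @ H1 ⇒ 7
ask @ H2 ⇒ 5
H0 returns [-46]
H1 returns ([-46], 7)
H2 returns ([-46], 7)
H3 returns [([-46], 7)]
= [([-46], 7)]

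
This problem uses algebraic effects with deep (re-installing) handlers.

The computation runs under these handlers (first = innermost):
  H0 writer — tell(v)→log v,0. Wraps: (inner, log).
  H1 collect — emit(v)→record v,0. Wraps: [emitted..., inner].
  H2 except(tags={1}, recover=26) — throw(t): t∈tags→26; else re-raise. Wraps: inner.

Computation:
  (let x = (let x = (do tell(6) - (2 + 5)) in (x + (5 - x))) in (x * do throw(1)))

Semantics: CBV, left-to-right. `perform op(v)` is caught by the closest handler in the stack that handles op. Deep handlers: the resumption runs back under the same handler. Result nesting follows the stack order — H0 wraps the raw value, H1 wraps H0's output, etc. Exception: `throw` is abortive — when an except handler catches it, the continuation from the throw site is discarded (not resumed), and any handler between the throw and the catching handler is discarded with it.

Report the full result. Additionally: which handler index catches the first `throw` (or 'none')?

Working:
tell(6) @ H0 ⇒ log+=6
throw(1) @ H2 caught ⇒ 26
= 26

Answer: 26 ; first throw caught by: H2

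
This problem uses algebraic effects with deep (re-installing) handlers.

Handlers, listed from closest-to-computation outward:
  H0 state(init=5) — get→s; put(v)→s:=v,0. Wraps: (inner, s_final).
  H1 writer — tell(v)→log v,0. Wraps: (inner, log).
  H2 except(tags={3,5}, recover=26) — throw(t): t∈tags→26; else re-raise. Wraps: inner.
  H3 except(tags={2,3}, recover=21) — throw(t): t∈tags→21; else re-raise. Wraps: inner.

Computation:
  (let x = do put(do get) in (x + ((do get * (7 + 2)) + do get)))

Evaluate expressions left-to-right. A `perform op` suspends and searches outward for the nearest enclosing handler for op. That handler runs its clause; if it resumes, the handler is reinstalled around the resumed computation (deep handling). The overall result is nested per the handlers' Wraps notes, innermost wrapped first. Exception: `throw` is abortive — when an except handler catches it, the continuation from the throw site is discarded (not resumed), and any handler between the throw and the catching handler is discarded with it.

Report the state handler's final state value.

Evaluation trace:
get @ H0 ⇒ 5
put(5) @ H0 ⇒ s:=5
get @ H0 ⇒ 5
get @ H0 ⇒ 5
H0 returns (50, 5)
H1 returns ((50, 5), ())
H2 returns ((50, 5), ())
H3 returns ((50, 5), ())
= ((50, 5), ())

Answer: 5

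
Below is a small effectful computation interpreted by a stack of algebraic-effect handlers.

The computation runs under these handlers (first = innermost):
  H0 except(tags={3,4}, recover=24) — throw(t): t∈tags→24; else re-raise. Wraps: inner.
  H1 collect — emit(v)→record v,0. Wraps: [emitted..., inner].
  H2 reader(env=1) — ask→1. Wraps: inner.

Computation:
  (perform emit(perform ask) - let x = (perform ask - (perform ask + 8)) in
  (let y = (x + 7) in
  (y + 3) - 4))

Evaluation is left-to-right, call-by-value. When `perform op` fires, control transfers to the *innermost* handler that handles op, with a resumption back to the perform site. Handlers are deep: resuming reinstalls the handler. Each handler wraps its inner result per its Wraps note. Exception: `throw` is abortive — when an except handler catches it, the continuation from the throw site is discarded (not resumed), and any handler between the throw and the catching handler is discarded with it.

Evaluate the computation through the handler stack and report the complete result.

Step-by-step:
ask @ H2 ⇒ 1
emit(1) @ H1 ⇒ out+=1
ask @ H2 ⇒ 1
ask @ H2 ⇒ 1
H0 returns 2
H1 returns [1, 2]
H2 returns [1, 2]
= [1, 2]

Answer: [1, 2]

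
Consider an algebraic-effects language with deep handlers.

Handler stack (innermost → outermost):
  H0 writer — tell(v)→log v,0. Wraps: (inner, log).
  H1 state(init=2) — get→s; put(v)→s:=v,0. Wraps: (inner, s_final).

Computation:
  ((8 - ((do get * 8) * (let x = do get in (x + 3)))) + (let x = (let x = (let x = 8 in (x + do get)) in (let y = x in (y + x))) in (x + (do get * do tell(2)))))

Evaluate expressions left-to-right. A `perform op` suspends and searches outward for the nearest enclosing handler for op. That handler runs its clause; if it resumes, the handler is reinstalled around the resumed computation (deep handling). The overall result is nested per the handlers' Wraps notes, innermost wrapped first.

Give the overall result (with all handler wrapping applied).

Answer: ((-52, (2)), 2)

Working:
get @ H1 ⇒ 2
get @ H1 ⇒ 2
get @ H1 ⇒ 2
get @ H1 ⇒ 2
tell(2) @ H0 ⇒ log+=2
H0 returns (-52, (2))
H1 returns ((-52, (2)), 2)
= ((-52, (2)), 2)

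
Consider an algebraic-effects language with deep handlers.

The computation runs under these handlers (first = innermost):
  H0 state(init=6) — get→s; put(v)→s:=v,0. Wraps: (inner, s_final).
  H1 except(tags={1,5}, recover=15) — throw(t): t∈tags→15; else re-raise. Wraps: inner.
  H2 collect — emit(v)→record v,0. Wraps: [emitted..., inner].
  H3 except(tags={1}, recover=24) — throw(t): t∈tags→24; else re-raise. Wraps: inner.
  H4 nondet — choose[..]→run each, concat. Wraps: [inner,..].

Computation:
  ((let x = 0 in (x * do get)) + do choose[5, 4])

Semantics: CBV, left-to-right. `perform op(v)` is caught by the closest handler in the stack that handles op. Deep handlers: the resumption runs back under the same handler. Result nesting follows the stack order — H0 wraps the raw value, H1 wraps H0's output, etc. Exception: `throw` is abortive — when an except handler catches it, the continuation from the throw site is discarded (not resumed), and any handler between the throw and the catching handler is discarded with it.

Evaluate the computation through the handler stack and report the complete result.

Step-by-step:
get @ H0 ⇒ 6
choose[5, 4] @ H4
  branch[0] choose=5:
    H0 returns (5, 6)
    H1 returns (5, 6)
    H2 returns [(5, 6)]
    H3 returns [(5, 6)]
    H4 returns [[(5, 6)]]
  branch[1] choose=4:
    H0 returns (4, 6)
    H1 returns (4, 6)
    H2 returns [(4, 6)]
    H3 returns [(4, 6)]
    H4 returns [[(4, 6)]]
= [[(5, 6)], [(4, 6)]]

Answer: [[(5, 6)], [(4, 6)]]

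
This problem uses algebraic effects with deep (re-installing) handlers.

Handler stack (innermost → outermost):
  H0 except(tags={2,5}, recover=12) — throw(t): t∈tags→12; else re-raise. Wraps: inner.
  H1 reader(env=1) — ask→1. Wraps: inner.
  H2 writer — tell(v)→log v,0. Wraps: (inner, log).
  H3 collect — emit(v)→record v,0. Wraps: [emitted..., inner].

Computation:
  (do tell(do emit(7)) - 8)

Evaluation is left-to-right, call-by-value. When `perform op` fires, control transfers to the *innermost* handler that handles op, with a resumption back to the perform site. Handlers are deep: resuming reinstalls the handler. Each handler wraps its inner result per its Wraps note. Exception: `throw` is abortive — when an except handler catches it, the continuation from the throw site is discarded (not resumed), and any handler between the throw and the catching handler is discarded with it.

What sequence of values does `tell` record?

Answer: (0)

Evaluation trace:
emit(7) @ H3 ⇒ out+=7
tell(0) @ H2 ⇒ log+=0
H0 returns -8
H1 returns -8
H2 returns (-8, (0))
H3 returns [7, (-8, (0))]
= [7, (-8, (0))]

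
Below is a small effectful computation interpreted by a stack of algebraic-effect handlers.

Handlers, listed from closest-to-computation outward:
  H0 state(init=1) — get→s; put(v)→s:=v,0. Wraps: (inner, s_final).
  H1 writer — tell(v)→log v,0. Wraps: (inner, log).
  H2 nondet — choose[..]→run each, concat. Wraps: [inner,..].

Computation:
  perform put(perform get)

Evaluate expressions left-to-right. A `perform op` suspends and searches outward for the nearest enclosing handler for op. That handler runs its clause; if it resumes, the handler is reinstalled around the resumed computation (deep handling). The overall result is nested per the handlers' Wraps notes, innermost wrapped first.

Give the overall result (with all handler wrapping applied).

Evaluation trace:
get @ H0 ⇒ 1
put(1) @ H0 ⇒ s:=1
H0 returns (0, 1)
H1 returns ((0, 1), ())
H2 returns [((0, 1), ())]
= [((0, 1), ())]

Answer: [((0, 1), ())]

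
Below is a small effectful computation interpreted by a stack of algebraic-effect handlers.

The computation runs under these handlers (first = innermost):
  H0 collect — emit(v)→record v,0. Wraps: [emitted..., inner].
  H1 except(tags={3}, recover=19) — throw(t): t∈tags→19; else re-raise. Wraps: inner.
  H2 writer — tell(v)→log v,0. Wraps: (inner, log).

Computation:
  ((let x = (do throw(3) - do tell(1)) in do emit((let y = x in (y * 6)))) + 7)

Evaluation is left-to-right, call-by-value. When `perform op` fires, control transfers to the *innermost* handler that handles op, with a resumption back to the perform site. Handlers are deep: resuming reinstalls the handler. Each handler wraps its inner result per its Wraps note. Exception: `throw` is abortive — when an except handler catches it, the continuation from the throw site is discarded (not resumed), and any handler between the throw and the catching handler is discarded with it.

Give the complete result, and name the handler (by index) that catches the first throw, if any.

Answer: (19, ()) ; first throw caught by: H1

Evaluation trace:
throw(3) @ H1 caught ⇒ 19
H2 returns (19, ())
= (19, ())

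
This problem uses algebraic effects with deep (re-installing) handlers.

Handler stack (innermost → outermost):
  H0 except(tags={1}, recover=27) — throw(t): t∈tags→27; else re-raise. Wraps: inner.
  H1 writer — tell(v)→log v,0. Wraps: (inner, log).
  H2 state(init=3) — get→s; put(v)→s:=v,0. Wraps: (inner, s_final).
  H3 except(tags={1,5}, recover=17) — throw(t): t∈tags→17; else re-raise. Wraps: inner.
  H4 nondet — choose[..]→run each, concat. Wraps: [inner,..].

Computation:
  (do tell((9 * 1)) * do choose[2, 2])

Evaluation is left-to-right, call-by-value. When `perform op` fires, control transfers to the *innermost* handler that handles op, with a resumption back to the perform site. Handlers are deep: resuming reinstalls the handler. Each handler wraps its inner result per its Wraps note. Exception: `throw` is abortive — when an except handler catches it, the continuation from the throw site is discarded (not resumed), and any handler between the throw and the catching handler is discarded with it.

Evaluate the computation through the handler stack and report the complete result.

Working:
tell(9) @ H1 ⇒ log+=9
choose[2, 2] @ H4
  branch[0] choose=2:
    H0 returns 0
    H1 returns (0, (9))
    H2 returns ((0, (9)), 3)
    H3 returns ((0, (9)), 3)
    H4 returns [((0, (9)), 3)]
  branch[1] choose=2:
    H0 returns 0
    H1 returns (0, (9))
    H2 returns ((0, (9)), 3)
    H3 returns ((0, (9)), 3)
    H4 returns [((0, (9)), 3)]
= [((0, (9)), 3), ((0, (9)), 3)]

Answer: [((0, (9)), 3), ((0, (9)), 3)]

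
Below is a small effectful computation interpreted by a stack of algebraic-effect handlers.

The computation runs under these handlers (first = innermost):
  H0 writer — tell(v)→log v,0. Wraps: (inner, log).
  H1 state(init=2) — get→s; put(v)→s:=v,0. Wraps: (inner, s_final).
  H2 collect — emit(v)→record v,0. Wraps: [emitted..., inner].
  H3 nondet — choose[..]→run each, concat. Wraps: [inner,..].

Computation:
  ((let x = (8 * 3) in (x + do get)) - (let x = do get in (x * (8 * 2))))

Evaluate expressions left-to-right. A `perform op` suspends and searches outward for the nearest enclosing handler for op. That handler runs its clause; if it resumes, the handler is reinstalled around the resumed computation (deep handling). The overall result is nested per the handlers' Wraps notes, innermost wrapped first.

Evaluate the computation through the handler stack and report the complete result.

Answer: [[((-6, ()), 2)]]

Step-by-step:
get @ H1 ⇒ 2
get @ H1 ⇒ 2
H0 returns (-6, ())
H1 returns ((-6, ()), 2)
H2 returns [((-6, ()), 2)]
H3 returns [[((-6, ()), 2)]]
= [[((-6, ()), 2)]]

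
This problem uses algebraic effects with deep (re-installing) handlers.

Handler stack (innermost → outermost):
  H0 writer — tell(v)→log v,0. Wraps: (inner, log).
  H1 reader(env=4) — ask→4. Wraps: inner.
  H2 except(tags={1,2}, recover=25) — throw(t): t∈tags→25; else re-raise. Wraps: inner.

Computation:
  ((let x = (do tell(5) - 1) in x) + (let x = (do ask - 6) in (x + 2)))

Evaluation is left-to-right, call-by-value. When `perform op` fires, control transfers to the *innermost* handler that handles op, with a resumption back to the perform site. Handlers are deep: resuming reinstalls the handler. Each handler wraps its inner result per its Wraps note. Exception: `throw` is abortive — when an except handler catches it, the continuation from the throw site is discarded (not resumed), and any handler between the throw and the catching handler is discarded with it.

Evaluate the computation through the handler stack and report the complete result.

Answer: (-1, (5))

Evaluation trace:
tell(5) @ H0 ⇒ log+=5
ask @ H1 ⇒ 4
H0 returns (-1, (5))
H1 returns (-1, (5))
H2 returns (-1, (5))
= (-1, (5))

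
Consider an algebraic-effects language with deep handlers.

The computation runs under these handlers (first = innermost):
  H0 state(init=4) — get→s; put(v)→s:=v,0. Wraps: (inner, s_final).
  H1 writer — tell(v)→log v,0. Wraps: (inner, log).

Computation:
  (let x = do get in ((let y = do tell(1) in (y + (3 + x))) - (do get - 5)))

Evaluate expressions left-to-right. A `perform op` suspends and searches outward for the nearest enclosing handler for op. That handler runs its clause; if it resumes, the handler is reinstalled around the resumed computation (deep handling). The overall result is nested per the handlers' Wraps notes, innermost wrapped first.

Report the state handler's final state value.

Answer: 4

Working:
get @ H0 ⇒ 4
tell(1) @ H1 ⇒ log+=1
get @ H0 ⇒ 4
H0 returns (8, 4)
H1 returns ((8, 4), (1))
= ((8, 4), (1))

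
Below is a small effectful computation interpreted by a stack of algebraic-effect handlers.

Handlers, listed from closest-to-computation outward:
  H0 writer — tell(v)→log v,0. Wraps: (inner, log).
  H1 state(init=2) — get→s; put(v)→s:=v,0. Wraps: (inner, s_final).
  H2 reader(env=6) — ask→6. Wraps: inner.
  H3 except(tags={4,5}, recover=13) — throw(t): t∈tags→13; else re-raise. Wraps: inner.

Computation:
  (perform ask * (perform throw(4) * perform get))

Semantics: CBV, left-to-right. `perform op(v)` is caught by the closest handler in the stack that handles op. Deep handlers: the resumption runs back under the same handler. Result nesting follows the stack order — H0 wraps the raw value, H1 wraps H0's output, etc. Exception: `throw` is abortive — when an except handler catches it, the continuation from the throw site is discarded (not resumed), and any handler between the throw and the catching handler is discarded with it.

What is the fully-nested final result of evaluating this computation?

Answer: 13

Working:
ask @ H2 ⇒ 6
throw(4) @ H3 caught ⇒ 13
= 13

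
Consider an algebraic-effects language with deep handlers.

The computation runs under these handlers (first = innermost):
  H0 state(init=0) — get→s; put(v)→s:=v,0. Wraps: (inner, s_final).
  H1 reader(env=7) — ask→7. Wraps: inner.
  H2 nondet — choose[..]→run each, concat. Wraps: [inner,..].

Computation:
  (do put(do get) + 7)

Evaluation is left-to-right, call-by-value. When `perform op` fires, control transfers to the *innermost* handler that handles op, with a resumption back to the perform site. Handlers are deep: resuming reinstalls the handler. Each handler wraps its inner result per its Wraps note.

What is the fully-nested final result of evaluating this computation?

Answer: [(7, 0)]

Step-by-step:
get @ H0 ⇒ 0
put(0) @ H0 ⇒ s:=0
H0 returns (7, 0)
H1 returns (7, 0)
H2 returns [(7, 0)]
= [(7, 0)]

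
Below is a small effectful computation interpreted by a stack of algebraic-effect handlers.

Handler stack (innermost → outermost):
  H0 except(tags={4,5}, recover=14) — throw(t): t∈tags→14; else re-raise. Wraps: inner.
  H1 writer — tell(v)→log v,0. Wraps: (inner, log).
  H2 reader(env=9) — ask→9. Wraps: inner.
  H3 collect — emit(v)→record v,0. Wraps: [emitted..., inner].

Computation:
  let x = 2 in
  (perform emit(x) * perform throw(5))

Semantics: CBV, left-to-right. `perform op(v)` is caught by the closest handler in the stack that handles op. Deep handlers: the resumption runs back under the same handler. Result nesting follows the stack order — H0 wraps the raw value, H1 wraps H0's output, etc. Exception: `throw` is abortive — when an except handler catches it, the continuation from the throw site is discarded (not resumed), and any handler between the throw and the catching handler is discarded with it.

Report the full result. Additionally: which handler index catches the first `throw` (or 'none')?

Answer: [2, (14, ())] ; first throw caught by: H0

Evaluation trace:
emit(2) @ H3 ⇒ out+=2
throw(5) @ H0 caught ⇒ 14
H1 returns (14, ())
H2 returns (14, ())
H3 returns [2, (14, ())]
= [2, (14, ())]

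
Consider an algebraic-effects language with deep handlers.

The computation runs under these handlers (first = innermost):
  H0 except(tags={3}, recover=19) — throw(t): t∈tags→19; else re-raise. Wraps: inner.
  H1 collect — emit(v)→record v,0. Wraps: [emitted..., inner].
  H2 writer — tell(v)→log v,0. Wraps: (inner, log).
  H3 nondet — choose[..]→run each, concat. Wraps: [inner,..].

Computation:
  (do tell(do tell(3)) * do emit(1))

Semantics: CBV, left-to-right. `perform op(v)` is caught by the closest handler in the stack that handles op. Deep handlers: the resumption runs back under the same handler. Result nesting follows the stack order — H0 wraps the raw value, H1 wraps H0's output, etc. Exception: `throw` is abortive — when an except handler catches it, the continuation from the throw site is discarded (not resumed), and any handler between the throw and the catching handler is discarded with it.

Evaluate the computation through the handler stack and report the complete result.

Answer: [([1, 0], (3, 0))]

Step-by-step:
tell(3) @ H2 ⇒ log+=3
tell(0) @ H2 ⇒ log+=0
emit(1) @ H1 ⇒ out+=1
H0 returns 0
H1 returns [1, 0]
H2 returns ([1, 0], (3, 0))
H3 returns [([1, 0], (3, 0))]
= [([1, 0], (3, 0))]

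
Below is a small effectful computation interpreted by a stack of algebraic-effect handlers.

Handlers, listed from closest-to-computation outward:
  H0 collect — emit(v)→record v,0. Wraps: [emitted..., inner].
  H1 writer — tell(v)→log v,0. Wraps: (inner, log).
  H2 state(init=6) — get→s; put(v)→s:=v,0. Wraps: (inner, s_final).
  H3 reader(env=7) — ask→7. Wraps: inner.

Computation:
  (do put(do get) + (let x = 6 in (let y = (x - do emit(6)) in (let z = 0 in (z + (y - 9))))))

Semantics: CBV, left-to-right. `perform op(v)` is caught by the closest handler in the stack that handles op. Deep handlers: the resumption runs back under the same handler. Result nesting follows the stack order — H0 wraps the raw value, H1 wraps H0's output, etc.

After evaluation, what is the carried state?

Answer: 6

Step-by-step:
get @ H2 ⇒ 6
put(6) @ H2 ⇒ s:=6
emit(6) @ H0 ⇒ out+=6
H0 returns [6, -3]
H1 returns ([6, -3], ())
H2 returns (([6, -3], ()), 6)
H3 returns (([6, -3], ()), 6)
= (([6, -3], ()), 6)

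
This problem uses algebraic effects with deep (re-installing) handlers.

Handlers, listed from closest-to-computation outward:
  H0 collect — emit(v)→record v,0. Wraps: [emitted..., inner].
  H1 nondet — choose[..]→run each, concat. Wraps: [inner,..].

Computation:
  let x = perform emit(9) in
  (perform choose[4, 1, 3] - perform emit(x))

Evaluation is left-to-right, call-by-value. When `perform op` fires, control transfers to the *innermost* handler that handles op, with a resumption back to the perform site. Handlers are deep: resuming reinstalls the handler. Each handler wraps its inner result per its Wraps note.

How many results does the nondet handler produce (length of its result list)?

Answer: 3

Step-by-step:
emit(9) @ H0 ⇒ out+=9
choose[4, 1, 3] @ H1
  branch[0] choose=4:
    emit(0) @ H0 ⇒ out+=0
    H0 returns [9, 0, 4]
    H1 returns [[9, 0, 4]]
  branch[1] choose=1:
    emit(0) @ H0 ⇒ out+=0
    H0 returns [9, 0, 1]
    H1 returns [[9, 0, 1]]
  branch[2] choose=3:
    emit(0) @ H0 ⇒ out+=0
    H0 returns [9, 0, 3]
    H1 returns [[9, 0, 3]]
= [[9, 0, 4], [9, 0, 1], [9, 0, 3]]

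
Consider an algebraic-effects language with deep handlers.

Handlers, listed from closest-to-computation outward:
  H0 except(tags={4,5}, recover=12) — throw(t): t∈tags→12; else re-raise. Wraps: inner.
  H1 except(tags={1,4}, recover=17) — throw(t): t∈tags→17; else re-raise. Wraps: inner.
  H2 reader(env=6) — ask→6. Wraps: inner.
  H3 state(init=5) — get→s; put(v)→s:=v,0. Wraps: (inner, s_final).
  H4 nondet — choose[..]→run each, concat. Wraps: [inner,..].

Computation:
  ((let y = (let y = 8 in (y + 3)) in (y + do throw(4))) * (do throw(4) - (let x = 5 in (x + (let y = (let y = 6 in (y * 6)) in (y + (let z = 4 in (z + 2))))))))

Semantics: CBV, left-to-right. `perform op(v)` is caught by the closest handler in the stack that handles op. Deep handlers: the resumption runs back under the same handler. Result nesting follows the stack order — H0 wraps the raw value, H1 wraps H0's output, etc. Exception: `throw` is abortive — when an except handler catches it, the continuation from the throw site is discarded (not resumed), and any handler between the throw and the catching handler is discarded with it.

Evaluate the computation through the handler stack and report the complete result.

Answer: [(12, 5)]

Working:
throw(4) @ H0 caught ⇒ 12
H1 returns 12
H2 returns 12
H3 returns (12, 5)
H4 returns [(12, 5)]
= [(12, 5)]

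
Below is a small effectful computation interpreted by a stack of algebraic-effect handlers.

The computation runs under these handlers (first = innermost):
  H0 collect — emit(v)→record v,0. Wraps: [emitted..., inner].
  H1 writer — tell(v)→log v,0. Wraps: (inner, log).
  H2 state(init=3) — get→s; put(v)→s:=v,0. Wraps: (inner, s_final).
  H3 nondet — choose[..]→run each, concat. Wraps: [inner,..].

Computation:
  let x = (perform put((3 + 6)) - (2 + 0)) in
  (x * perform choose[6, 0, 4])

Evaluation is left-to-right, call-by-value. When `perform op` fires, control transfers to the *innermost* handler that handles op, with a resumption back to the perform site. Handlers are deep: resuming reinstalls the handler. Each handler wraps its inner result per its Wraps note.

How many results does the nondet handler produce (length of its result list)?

Answer: 3

Evaluation trace:
put(9) @ H2 ⇒ s:=9
choose[6, 0, 4] @ H3
  branch[0] choose=6:
    H0 returns [-12]
    H1 returns ([-12], ())
    H2 returns (([-12], ()), 9)
    H3 returns [(([-12], ()), 9)]
  branch[1] choose=0:
    H0 returns [0]
    H1 returns ([0], ())
    H2 returns (([0], ()), 9)
    H3 returns [(([0], ()), 9)]
  branch[2] choose=4:
    H0 returns [-8]
    H1 returns ([-8], ())
    H2 returns (([-8], ()), 9)
    H3 returns [(([-8], ()), 9)]
= [(([-12], ()), 9), (([0], ()), 9), (([-8], ()), 9)]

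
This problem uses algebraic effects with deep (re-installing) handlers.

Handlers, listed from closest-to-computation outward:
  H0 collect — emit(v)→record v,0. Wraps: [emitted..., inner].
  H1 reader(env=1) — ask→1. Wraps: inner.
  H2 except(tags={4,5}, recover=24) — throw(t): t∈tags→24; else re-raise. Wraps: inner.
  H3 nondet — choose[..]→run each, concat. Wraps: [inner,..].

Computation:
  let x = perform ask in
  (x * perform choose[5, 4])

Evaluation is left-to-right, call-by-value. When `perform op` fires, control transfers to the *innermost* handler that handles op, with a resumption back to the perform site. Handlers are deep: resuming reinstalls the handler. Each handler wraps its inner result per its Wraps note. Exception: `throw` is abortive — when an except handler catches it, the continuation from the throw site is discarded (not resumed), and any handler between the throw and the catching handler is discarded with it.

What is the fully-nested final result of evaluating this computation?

Answer: [[5], [4]]

Evaluation trace:
ask @ H1 ⇒ 1
choose[5, 4] @ H3
  branch[0] choose=5:
    H0 returns [5]
    H1 returns [5]
    H2 returns [5]
    H3 returns [[5]]
  branch[1] choose=4:
    H0 returns [4]
    H1 returns [4]
    H2 returns [4]
    H3 returns [[4]]
= [[5], [4]]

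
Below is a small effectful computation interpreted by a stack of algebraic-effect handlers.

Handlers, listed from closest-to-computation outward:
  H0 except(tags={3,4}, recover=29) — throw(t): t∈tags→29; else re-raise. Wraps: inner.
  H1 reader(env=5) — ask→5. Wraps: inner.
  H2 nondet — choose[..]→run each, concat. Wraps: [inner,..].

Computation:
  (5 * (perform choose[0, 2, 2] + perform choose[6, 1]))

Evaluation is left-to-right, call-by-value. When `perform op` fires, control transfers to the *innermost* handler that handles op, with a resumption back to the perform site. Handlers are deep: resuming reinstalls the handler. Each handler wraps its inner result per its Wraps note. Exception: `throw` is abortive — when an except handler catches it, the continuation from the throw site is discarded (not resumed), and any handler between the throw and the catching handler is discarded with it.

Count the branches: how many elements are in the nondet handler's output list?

Working:
choose[0, 2, 2] @ H2
  branch[0] choose=0:
    choose[6, 1] @ H2
      branch[0] choose=6:
        H0 returns 30
        H1 returns 30
        H2 returns [30]
      branch[1] choose=1:
        H0 returns 5
        H1 returns 5
        H2 returns [5]
  branch[1] choose=2:
    choose[6, 1] @ H2
      branch[0] choose=6:
        H0 returns 40
        H1 returns 40
        H2 returns [40]
      branch[1] choose=1:
        H0 returns 15
        H1 returns 15
        H2 returns [15]
  branch[2] choose=2:
    choose[6, 1] @ H2
      branch[0] choose=6:
        H0 returns 40
        H1 returns 40
        H2 returns [40]
      branch[1] choose=1:
        H0 returns 15
        H1 returns 15
        H2 returns [15]
= [30, 5, 40, 15, 40, 15]

Answer: 6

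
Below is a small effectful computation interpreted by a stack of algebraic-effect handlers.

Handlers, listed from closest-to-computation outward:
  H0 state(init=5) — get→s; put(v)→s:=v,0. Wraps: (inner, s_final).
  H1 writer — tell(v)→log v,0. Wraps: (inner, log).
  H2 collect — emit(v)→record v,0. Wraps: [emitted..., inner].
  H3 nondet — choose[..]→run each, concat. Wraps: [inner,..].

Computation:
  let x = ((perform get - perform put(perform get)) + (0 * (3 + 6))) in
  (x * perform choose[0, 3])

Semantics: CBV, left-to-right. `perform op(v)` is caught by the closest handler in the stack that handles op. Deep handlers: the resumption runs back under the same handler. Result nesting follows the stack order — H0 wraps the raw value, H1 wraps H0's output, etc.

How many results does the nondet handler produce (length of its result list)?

Evaluation trace:
get @ H0 ⇒ 5
get @ H0 ⇒ 5
put(5) @ H0 ⇒ s:=5
choose[0, 3] @ H3
  branch[0] choose=0:
    H0 returns (0, 5)
    H1 returns ((0, 5), ())
    H2 returns [((0, 5), ())]
    H3 returns [[((0, 5), ())]]
  branch[1] choose=3:
    H0 returns (15, 5)
    H1 returns ((15, 5), ())
    H2 returns [((15, 5), ())]
    H3 returns [[((15, 5), ())]]
= [[((0, 5), ())], [((15, 5), ())]]

Answer: 2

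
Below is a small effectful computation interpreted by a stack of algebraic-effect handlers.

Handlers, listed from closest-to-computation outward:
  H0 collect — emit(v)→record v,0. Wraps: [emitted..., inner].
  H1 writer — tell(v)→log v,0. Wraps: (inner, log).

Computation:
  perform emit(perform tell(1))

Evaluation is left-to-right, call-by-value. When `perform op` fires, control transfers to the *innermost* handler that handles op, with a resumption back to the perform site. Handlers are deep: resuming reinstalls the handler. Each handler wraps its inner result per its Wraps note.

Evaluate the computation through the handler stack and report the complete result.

Answer: ([0, 0], (1))

Evaluation trace:
tell(1) @ H1 ⇒ log+=1
emit(0) @ H0 ⇒ out+=0
H0 returns [0, 0]
H1 returns ([0, 0], (1))
= ([0, 0], (1))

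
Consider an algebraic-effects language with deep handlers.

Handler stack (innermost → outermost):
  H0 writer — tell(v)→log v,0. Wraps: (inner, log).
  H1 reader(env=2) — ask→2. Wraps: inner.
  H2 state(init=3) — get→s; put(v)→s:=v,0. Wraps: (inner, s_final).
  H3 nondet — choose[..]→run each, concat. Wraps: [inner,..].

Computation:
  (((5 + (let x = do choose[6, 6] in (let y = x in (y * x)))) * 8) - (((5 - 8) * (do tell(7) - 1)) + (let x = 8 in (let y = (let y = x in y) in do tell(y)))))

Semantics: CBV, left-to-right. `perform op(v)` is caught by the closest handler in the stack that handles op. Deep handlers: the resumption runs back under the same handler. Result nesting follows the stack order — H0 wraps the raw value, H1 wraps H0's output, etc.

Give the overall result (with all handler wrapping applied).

Answer: [((325, (7, 8)), 3), ((325, (7, 8)), 3)]

Step-by-step:
choose[6, 6] @ H3
  branch[0] choose=6:
    tell(7) @ H0 ⇒ log+=7
    tell(8) @ H0 ⇒ log+=8
    H0 returns (325, (7, 8))
    H1 returns (325, (7, 8))
    H2 returns ((325, (7, 8)), 3)
    H3 returns [((325, (7, 8)), 3)]
  branch[1] choose=6:
    tell(7) @ H0 ⇒ log+=7
    tell(8) @ H0 ⇒ log+=8
    H0 returns (325, (7, 8))
    H1 returns (325, (7, 8))
    H2 returns ((325, (7, 8)), 3)
    H3 returns [((325, (7, 8)), 3)]
= [((325, (7, 8)), 3), ((325, (7, 8)), 3)]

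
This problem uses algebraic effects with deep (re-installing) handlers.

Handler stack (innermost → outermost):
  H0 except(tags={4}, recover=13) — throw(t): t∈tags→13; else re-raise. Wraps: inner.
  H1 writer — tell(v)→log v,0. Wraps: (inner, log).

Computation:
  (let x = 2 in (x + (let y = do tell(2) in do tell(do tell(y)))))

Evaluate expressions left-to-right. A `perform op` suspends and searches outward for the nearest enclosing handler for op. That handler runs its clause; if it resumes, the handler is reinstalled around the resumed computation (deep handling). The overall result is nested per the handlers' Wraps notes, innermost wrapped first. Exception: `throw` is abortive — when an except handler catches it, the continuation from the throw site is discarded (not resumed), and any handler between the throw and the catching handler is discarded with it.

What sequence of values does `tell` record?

Answer: (2, 0, 0)

Evaluation trace:
tell(2) @ H1 ⇒ log+=2
tell(0) @ H1 ⇒ log+=0
tell(0) @ H1 ⇒ log+=0
H0 returns 2
H1 returns (2, (2, 0, 0))
= (2, (2, 0, 0))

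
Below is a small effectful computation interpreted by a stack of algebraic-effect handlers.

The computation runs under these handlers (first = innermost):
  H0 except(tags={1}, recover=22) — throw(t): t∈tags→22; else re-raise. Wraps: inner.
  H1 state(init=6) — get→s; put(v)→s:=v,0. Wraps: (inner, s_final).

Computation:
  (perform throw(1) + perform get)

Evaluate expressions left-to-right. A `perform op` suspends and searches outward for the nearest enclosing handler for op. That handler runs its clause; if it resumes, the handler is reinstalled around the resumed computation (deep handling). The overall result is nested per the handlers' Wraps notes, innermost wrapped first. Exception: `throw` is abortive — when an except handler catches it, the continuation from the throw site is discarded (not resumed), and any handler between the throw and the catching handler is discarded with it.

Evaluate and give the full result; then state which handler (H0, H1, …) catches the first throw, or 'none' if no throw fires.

Step-by-step:
throw(1) @ H0 caught ⇒ 22
H1 returns (22, 6)
= (22, 6)

Answer: (22, 6) ; first throw caught by: H0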